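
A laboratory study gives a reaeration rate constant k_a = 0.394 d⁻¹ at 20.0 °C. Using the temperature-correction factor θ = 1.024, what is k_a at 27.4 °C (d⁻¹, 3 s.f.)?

k_a ≈ 0.470 d⁻¹

k_a(T₂) = k_a(T₁) · θ^(T₂−T₁) = 0.394 × 1.024^(27.4−20.0)
= 0.394 × 1.024^7.40 = 0.394 × 1.192 = 0.4696 d⁻¹.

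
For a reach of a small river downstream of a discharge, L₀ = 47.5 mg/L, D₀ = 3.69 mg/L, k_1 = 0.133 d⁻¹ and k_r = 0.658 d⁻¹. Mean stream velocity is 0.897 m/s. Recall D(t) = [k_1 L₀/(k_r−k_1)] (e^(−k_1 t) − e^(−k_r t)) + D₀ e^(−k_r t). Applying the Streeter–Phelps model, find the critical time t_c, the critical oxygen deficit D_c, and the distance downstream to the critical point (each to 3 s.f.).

t_c = [1/(k_r−k_1)] ln[(k_r/k_1)(1 − D₀(k_r−k_1)/(k_1 L₀))]
= [1/(0.658−0.133)] ln[(0.658/0.133)(1 − 3.69×0.5250/(0.133×47.5))]
= (1/0.5250) ln[4.947 × 0.6934] = 1.905 × ln(3.430) = 1.905 × 1.233 = 2.348 d.
D_c = (k_1/k_r) L₀ e^(−k_1 t_c) = (0.133/0.658) × 47.5 × e^(−0.133×2.348) = 0.2021 × 47.5 × 0.7318 = 7.026 mg/L.
x_c = v t_c = 0.897 m/s × 2.348 d × 86400 s/d = 182000 m ≈ 182 km.

t_c ≈ 2.35 d; D_c ≈ 7.03 mg/L; x_c ≈ 182 km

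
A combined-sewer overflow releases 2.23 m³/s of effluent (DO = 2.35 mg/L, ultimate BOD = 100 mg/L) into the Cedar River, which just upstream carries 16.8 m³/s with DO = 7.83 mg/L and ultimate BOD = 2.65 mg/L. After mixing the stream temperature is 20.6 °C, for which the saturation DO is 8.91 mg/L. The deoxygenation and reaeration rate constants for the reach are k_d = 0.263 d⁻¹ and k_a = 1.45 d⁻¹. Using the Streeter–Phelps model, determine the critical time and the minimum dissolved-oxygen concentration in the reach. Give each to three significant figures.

t_c ≈ 0.760 d; minimum DO ≈ 6.82 mg/L

Mixed DO = (16.8×7.83 + 2.23×2.35)/(16.8+2.23) = 136.8/19.03 = 7.188 mg/L.
Mixed L₀ = (16.8×2.65 + 2.23×100)/(19.03) = 267.5/19.03 = 14.06 mg/L.
Initial deficit D₀ = C_s − DO₀ = 8.91 − 7.188 = 1.722 mg/L.
t_c = (1/1.187) ln[(1.45/0.263)(1 − 1.722×1.187/(0.263×14.06))] = 0.8425 × ln(2.465) = 0.7600 d.
D_c = (0.263/1.45) × 14.06 × e^(−0.263×0.7600) = 0.1814 × 14.06 × 0.8188 = 2.088 mg/L.
Minimum DO = 8.91 − 2.088 = 6.822 mg/L.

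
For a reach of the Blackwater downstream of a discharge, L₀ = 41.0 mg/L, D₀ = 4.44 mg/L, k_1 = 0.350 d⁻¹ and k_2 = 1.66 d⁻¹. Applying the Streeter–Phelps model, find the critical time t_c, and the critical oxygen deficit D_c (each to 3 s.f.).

t_c = [1/(k_2−k_1)] ln[(k_2/k_1)(1 − D₀(k_2−k_1)/(k_1 L₀))]
= [1/(1.66−0.350)] ln[(1.66/0.350)(1 − 4.44×1.310/(0.350×41.0))]
= (1/1.310) ln[4.743 × 0.5947] = 0.7634 × ln(2.820) = 0.7634 × 1.037 = 0.7915 d.
D_c = (k_1/k_2) L₀ e^(−k_1 t_c) = (0.350/1.66) × 41.0 × e^(−0.350×0.7915) = 0.2108 × 41.0 × 0.7580 = 6.553 mg/L.

t_c ≈ 0.792 d; D_c ≈ 6.55 mg/L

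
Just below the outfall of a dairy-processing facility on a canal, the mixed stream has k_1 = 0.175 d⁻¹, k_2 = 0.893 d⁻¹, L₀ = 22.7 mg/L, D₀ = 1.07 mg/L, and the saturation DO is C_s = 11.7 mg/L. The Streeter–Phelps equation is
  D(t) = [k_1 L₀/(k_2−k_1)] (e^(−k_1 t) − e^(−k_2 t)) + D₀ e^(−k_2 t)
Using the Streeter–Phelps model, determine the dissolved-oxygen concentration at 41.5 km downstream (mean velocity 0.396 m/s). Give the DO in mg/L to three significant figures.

Travel time t = x/v = 41.5 km / (0.396 m/s) = 41500 m / 0.396 m/s = 104800 s = 1.213 d.
k_1 L₀/(k_2−k_1) = 0.175×22.7/(0.893−0.175) = 3.972/0.7180 = 5.533 mg/L.
e^(−k_1 t) = e^(−0.175×1.213) = 0.8088; e^(−k_2 t) = e^(−0.893×1.213) = 0.3385.
D = 5.533 × (0.8088 − 0.3385) + 1.07 × 0.3385 = 2.602 + 0.3622 = 2.964 mg/L.
DO = C_s − D = 11.7 − 2.964 = 8.736 mg/L.

DO ≈ 8.74 mg/L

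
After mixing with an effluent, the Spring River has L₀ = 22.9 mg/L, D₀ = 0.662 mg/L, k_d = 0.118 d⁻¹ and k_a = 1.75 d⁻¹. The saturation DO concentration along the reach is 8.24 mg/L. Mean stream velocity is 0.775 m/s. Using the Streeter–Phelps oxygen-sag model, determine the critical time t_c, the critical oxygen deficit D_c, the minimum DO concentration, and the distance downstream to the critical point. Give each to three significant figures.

t_c ≈ 1.34 d; D_c ≈ 1.32 mg/L; min DO ≈ 6.92 mg/L; x_c ≈ 89.7 km

At the critical point dD/dt = 0, so k_d L₀ e^(−k_d t) = k_a D. Substituting D(t) from the Streeter–Phelps equation and solving for t gives
t_c = ln[(k_a/k_d)(1 − D₀(k_a−k_d)/(k_d L₀))] / (k_a−k_d).
Here k_a−k_d = 1.632 d⁻¹ and 1 − D₀(k_a−k_d)/(k_d L₀) = 1 − 0.662×1.632/(0.118×22.9) = 0.6002, so
t_c = ln(14.83 × 0.6002) / 1.632 = 2.186 / 1.632 = 1.340 d.
L(t_c) = L₀ e^(−k_d t_c) = 22.9 × 0.8538 = 19.55 mg/L, and at the critical point k_a D_c = k_d L, so D_c = (0.118/1.75) × 19.55 = 1.318 mg/L.
Minimum DO = C_s − D_c = 8.24 − 1.318 = 6.922 mg/L.
x_c = v t_c = 0.775 m/s × 1.340 d × 86400 s/d = 89700 m ≈ 89.7 km.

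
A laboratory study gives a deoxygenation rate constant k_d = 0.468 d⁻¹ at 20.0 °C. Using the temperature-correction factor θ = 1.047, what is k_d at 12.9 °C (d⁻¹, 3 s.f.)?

k_d(T₂) = k_d(T₁) · θ^(T₂−T₁) = 0.468 × 1.047^(12.9−20.0)
= 0.468 × 1.047^-7.10 = 0.468 × 0.7217 = 0.3378 d⁻¹.

k_d ≈ 0.338 d⁻¹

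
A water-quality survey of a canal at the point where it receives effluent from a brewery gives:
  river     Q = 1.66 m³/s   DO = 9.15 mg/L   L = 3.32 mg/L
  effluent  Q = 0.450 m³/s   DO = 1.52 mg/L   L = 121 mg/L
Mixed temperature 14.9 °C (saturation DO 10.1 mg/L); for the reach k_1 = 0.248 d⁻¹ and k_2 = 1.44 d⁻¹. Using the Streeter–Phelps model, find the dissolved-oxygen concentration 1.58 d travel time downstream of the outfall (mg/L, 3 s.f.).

Mixed DO = (1.66×9.15 + 0.450×1.52)/(1.66+0.450) = 15.87/2.110 = 7.523 mg/L.
Mixed L₀ = (1.66×3.32 + 0.450×121)/(2.110) = 59.96/2.110 = 28.42 mg/L.
Initial deficit D₀ = C_s − DO₀ = 10.1 − 7.523 = 2.577 mg/L.
D(1.58) = [0.248×28.42/(1.44−0.248)](e^(−0.248×1.58) − e^(−1.44×1.58)) + 2.577 e^(−1.44×1.58)
= 5.912 × (0.6758 − 0.1028) + 2.577 × 0.1028 = 3.653 mg/L.
DO = 10.1 − 3.653 = 6.447 mg/L.

DO ≈ 6.45 mg/L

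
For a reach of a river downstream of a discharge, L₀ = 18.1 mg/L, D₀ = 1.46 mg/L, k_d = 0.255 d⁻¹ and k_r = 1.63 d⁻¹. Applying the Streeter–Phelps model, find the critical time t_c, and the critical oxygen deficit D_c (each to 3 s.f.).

t_c ≈ 0.934 d; D_c ≈ 2.23 mg/L

With k_r/k_d = 6.392 and 1 − D₀(k_r−k_d)/(k_d L₀) = 0.5651,
t_c = ln(6.392 × 0.5651) / (1.63 − 0.255) = ln(3.612) / 1.375 = 1.284/1.375 = 0.9340 d.
L(t_c) = L₀ e^(−k_d t_c) = 18.1 × 0.7881 = 14.26 mg/L, and at the critical point k_r D_c = k_d L, so D_c = (0.255/1.63) × 14.26 = 2.231 mg/L.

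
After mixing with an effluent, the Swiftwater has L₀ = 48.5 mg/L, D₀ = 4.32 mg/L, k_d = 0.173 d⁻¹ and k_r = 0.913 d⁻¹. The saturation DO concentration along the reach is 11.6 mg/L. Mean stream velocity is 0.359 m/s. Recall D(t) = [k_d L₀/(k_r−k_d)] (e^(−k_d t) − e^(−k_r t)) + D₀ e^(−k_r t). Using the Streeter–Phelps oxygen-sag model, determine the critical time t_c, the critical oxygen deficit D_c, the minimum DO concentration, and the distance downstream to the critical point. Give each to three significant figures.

With k_r/k_d = 5.277 and 1 − D₀(k_r−k_d)/(k_d L₀) = 0.6190,
t_c = ln(5.277 × 0.6190) / (0.913 − 0.173) = ln(3.267) / 0.7400 = 1.184/0.7400 = 1.600 d.
L(t_c) = L₀ e^(−k_d t_c) = 48.5 × 0.7582 = 36.77 mg/L, and at the critical point k_r D_c = k_d L, so D_c = (0.173/0.913) × 36.77 = 6.968 mg/L.
Minimum DO = C_s − D_c = 11.6 − 6.968 = 4.632 mg/L.
x_c = v t_c = 0.359 m/s × 1.600 d × 86400 s/d = 49620 m ≈ 49.6 km.

t_c ≈ 1.60 d; D_c ≈ 6.97 mg/L; min DO ≈ 4.63 mg/L; x_c ≈ 49.6 km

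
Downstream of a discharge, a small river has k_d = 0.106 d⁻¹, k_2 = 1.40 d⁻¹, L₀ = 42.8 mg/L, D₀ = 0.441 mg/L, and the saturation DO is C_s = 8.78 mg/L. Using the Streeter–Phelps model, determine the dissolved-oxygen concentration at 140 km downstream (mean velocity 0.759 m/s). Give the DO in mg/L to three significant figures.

Travel time t = x/v = 140 km / (0.759 m/s) = 140000 m / 0.759 m/s = 184500 s = 2.135 d.
k_d L₀/(k_2−k_d) = 0.106×42.8/(1.40−0.106) = 4.537/1.294 = 3.506 mg/L.
e^(−k_d t) = e^(−0.106×2.135) = 0.7975; e^(−k_2 t) = e^(−1.40×2.135) = 0.05035.
D = 3.506 × (0.7975 − 0.05035) + 0.441 × 0.05035 = 2.619 + 0.02220 = 2.642 mg/L.
DO = C_s − D = 8.78 − 2.642 = 6.138 mg/L.

DO ≈ 6.14 mg/L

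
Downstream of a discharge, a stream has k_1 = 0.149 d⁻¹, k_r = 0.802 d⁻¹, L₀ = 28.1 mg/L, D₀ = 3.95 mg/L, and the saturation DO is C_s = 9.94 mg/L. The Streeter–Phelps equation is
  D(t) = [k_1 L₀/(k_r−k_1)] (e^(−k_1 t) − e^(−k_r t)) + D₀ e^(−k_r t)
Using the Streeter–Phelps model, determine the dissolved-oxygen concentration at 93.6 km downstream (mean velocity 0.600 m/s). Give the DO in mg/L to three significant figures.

DO ≈ 5.62 mg/L

Travel time t = x/v = 93.6 km / (0.600 m/s) = 93600 m / 0.600 m/s = 156000 s = 1.806 d.
k_1 L₀/(k_r−k_1) = 0.149×28.1/(0.802−0.149) = 4.187/0.6530 = 6.412 mg/L.
e^(−k_1 t) = e^(−0.149×1.806) = 0.7641; e^(−k_r t) = e^(−0.802×1.806) = 0.2350.
D = 6.412 × (0.7641 − 0.2350) + 3.95 × 0.2350 = 3.392 + 0.9284 = 4.321 mg/L.
DO = C_s − D = 9.94 − 4.321 = 5.619 mg/L.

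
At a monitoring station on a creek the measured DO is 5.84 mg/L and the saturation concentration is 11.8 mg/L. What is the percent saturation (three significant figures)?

% saturation = C/C_s × 100 = 5.84/11.8 × 100 = 49.5 %.

49.5 % saturation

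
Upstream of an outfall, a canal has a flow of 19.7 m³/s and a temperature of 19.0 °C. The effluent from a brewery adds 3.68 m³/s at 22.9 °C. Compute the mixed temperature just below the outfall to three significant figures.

19.6 °C

Flow-weighted mixing: C = (Q_r C_r + Q_w C_w)/(Q_r + Q_w)
= (19.7×19.0 + 3.68×22.9)/(19.7 + 3.68) = 458.6/23.38 = 19.61 °C.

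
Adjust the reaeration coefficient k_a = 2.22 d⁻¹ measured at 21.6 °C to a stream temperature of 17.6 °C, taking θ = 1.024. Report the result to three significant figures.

k_a ≈ 2.02 d⁻¹

k_a(T₂) = k_a(T₁) · θ^(T₂−T₁) = 2.22 × 1.024^(17.6−21.6)
= 2.22 × 1.024^-4.00 = 2.22 × 0.9095 = 2.019 d⁻¹.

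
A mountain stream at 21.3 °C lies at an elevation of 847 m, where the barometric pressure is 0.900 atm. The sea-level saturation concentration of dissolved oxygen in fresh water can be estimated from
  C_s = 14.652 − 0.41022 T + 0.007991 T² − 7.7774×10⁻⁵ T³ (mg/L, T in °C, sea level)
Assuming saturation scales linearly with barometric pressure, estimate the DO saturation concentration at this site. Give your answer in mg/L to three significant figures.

C_s ≈ 7.91 mg/L

At sea level: C_s = 14.652 − 0.41022×21.3 + 0.007991×21.3² − 7.7774×10⁻⁵×21.3³ = 8.788 mg/L.
Pressure correction: C_s' = 8.788 × 0.900 = 7.909 mg/L.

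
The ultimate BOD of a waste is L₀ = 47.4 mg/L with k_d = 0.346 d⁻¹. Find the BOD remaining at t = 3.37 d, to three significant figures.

L_t = L₀ e^(−k_d t) = 47.4 × e^(−0.346×3.37) = 47.4 × 0.3116 = 14.77 mg/L.

L ≈ 14.8 mg/L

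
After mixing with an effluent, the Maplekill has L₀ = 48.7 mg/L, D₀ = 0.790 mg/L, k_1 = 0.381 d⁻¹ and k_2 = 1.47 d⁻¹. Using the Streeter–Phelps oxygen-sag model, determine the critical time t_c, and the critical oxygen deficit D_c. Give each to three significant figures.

t_c = [1/(k_2−k_1)] ln[(k_2/k_1)(1 − D₀(k_2−k_1)/(k_1 L₀))]
= [1/(1.47−0.381)] ln[(1.47/0.381)(1 − 0.790×1.089/(0.381×48.7))]
= (1/1.089) ln[3.858 × 0.9536] = 0.9183 × ln(3.679) = 0.9183 × 1.303 = 1.196 d.
D_c = (k_1/k_2) L₀ e^(−k_1 t_c) = (0.381/1.47) × 48.7 × e^(−0.381×1.196) = 0.2592 × 48.7 × 0.6340 = 8.002 mg/L.

t_c ≈ 1.20 d; D_c ≈ 8.00 mg/L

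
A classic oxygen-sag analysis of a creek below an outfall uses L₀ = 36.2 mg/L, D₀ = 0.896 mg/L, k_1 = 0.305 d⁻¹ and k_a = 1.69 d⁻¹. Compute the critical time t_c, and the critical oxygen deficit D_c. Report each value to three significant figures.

At the critical point dD/dt = 0, so k_1 L₀ e^(−k_1 t) = k_a D. Substituting D(t) from the Streeter–Phelps equation and solving for t gives
t_c = ln[(k_a/k_1)(1 − D₀(k_a−k_1)/(k_1 L₀))] / (k_a−k_1).
Here k_a−k_1 = 1.385 d⁻¹ and 1 − D₀(k_a−k_1)/(k_1 L₀) = 1 − 0.896×1.385/(0.305×36.2) = 0.8876, so
t_c = ln(5.541 × 0.8876) / 1.385 = 1.593 / 1.385 = 1.150 d.
L(t_c) = L₀ e^(−k_1 t_c) = 36.2 × 0.7041 = 25.49 mg/L, and at the critical point k_a D_c = k_1 L, so D_c = (0.305/1.69) × 25.49 = 4.600 mg/L.

t_c ≈ 1.15 d; D_c ≈ 4.60 mg/L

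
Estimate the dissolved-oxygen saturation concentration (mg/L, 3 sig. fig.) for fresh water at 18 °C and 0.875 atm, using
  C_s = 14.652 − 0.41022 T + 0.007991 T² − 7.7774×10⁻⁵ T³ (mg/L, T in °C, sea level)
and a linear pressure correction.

At sea level: C_s = 14.652 − 0.41022×18 + 0.007991×18² − 7.7774×10⁻⁵×18³ = 9.404 mg/L.
Pressure correction: C_s' = 9.404 × 0.875 = 8.228 mg/L.

C_s ≈ 8.23 mg/L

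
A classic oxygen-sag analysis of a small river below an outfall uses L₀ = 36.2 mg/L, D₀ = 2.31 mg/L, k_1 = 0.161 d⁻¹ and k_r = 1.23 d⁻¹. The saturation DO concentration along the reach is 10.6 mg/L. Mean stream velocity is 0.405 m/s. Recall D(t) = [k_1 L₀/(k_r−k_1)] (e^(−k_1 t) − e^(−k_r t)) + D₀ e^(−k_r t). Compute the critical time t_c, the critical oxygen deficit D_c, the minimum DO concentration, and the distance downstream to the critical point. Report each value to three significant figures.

At the critical point dD/dt = 0, so k_1 L₀ e^(−k_1 t) = k_r D. Substituting D(t) from the Streeter–Phelps equation and solving for t gives
t_c = ln[(k_r/k_1)(1 − D₀(k_r−k_1)/(k_1 L₀))] / (k_r−k_1).
Here k_r−k_1 = 1.069 d⁻¹ and 1 − D₀(k_r−k_1)/(k_1 L₀) = 1 − 2.31×1.069/(0.161×36.2) = 0.5763, so
t_c = ln(7.640 × 0.5763) / 1.069 = 1.482 / 1.069 = 1.387 d.
L(t_c) = L₀ e^(−k_1 t_c) = 36.2 × 0.7999 = 28.96 mg/L, and at the critical point k_r D_c = k_1 L, so D_c = (0.161/1.23) × 28.96 = 3.790 mg/L.
Minimum DO = C_s − D_c = 10.6 − 3.790 = 6.810 mg/L.
x_c = v t_c = 0.405 m/s × 1.387 d × 86400 s/d = 48520 m ≈ 48.5 km.

t_c ≈ 1.39 d; D_c ≈ 3.79 mg/L; min DO ≈ 6.81 mg/L; x_c ≈ 48.5 km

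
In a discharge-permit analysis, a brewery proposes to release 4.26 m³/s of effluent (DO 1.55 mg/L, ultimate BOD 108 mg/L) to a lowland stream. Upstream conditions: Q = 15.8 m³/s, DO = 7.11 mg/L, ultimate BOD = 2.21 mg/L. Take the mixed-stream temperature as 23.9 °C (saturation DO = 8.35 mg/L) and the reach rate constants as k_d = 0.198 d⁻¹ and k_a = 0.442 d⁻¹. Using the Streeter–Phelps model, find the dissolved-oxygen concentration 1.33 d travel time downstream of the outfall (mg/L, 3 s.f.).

DO ≈ 2.74 mg/L

Mixed DO = (15.8×7.11 + 4.26×1.55)/(15.8+4.26) = 118.9/20.06 = 5.929 mg/L.
Mixed L₀ = (15.8×2.21 + 4.26×108)/(20.06) = 495.0/20.06 = 24.68 mg/L.
Initial deficit D₀ = C_s − DO₀ = 8.35 − 5.929 = 2.421 mg/L.
D(1.33) = [0.198×24.68/(0.442−0.198)](e^(−0.198×1.33) − e^(−0.442×1.33)) + 2.421 e^(−0.442×1.33)
= 20.02 × (0.7685 − 0.5555) + 2.421 × 0.5555 = 5.609 mg/L.
DO = 8.35 − 5.609 = 2.741 mg/L.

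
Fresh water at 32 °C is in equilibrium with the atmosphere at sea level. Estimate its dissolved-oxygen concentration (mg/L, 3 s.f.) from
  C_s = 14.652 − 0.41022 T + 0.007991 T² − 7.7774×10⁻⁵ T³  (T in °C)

C_s = 14.652 − 0.41022×32 + 0.007991×32² − 7.7774×10⁻⁵×32³ = 7.159 mg/L.

C_s ≈ 7.16 mg/L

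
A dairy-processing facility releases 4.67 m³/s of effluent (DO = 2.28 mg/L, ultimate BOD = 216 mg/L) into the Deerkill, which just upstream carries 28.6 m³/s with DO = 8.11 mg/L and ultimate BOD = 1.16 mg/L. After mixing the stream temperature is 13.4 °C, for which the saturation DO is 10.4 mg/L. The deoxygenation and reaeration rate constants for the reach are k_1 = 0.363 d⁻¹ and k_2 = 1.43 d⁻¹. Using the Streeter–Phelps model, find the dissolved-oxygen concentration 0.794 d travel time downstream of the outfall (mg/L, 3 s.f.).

Mixed DO = (28.6×8.11 + 4.67×2.28)/(28.6+4.67) = 242.6/33.27 = 7.292 mg/L.
Mixed L₀ = (28.6×1.16 + 4.67×216)/(33.27) = 1042/33.27 = 31.32 mg/L.
Initial deficit D₀ = C_s − DO₀ = 10.4 − 7.292 = 3.108 mg/L.
D(0.794) = [0.363×31.32/(1.43−0.363)](e^(−0.363×0.794) − e^(−1.43×0.794)) + 3.108 e^(−1.43×0.794)
= 10.65 × (0.7496 − 0.3213) + 3.108 × 0.3213 = 5.562 mg/L.
DO = 10.4 − 5.562 = 4.838 mg/L.

DO ≈ 4.84 mg/L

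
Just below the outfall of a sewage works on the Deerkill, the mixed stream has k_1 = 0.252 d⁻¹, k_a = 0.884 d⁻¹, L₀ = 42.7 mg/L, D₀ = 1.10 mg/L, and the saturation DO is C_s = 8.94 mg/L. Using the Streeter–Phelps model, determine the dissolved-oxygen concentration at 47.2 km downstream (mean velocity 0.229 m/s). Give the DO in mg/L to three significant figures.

DO ≈ 1.54 mg/L

Travel time t = x/v = 47.2 km / (0.229 m/s) = 47200 m / 0.229 m/s = 206100 s = 2.386 d.
k_1 L₀/(k_a−k_1) = 0.252×42.7/(0.884−0.252) = 10.76/0.6320 = 17.03 mg/L.
e^(−k_1 t) = e^(−0.252×2.386) = 0.5482; e^(−k_a t) = e^(−0.884×2.386) = 0.1214.
D = 17.03 × (0.5482 − 0.1214) + 1.10 × 0.1214 = 7.267 + 0.1335 = 7.400 mg/L.
DO = C_s − D = 8.94 − 7.400 = 1.540 mg/L.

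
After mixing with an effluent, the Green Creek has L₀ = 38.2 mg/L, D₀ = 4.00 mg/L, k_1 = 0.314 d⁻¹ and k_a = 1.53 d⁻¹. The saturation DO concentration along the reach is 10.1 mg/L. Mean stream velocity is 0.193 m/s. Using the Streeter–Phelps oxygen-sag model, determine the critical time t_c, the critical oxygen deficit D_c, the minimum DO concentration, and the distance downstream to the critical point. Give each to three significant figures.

t_c = [1/(k_a−k_1)] ln[(k_a/k_1)(1 − D₀(k_a−k_1)/(k_1 L₀))]
= [1/(1.53−0.314)] ln[(1.53/0.314)(1 − 4.00×1.216/(0.314×38.2))]
= (1/1.216) ln[4.873 × 0.5945] = 0.8224 × ln(2.897) = 0.8224 × 1.064 = 0.8747 d.
D_c = (k_1/k_a) L₀ e^(−k_1 t_c) = (0.314/1.53) × 38.2 × e^(−0.314×0.8747) = 0.2052 × 38.2 × 0.7598 = 5.957 mg/L.
Minimum DO = C_s − D_c = 10.1 − 5.957 = 4.143 mg/L.
x_c = v t_c = 0.193 m/s × 0.8747 d × 86400 s/d = 14590 m ≈ 14.6 km.

t_c ≈ 0.875 d; D_c ≈ 5.96 mg/L; min DO ≈ 4.14 mg/L; x_c ≈ 14.6 km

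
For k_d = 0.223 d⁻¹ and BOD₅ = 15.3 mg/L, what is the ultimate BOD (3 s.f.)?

L₀ ≈ 22.8 mg/L

BOD₅ = L₀(1 − e^(−5k_d)) ⇒ L₀ = BOD₅ / (1 − e^(−5×0.223))
= 15.3 / (1 − 0.3279) = 15.3 / 0.6721 = 22.76 mg/L.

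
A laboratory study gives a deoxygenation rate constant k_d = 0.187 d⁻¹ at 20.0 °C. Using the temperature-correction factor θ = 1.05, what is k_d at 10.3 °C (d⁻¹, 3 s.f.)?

k_d ≈ 0.116 d⁻¹

k_d(T₂) = k_d(T₁) · θ^(T₂−T₁) = 0.187 × 1.05^(10.3−20.0)
= 0.187 × 1.05^-9.70 = 0.187 × 0.6230 = 0.1165 d⁻¹.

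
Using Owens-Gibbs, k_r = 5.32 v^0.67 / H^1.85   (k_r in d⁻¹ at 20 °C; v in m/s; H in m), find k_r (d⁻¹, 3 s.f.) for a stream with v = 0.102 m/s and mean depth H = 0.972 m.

k_r ≈ 1.21 d⁻¹

k_r = 5.32 × 0.102^0.67 / 0.972^1.85 = 5.32 × 0.2167 / 0.9488 = 1.215 d⁻¹.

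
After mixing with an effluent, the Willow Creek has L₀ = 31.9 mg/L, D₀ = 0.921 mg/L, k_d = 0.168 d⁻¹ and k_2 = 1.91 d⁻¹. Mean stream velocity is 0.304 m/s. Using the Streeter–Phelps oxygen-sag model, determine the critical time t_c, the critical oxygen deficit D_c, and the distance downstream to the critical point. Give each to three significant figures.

t_c ≈ 1.19 d; D_c ≈ 2.30 mg/L; x_c ≈ 31.3 km

At the critical point dD/dt = 0, so k_d L₀ e^(−k_d t) = k_2 D. Substituting D(t) from the Streeter–Phelps equation and solving for t gives
t_c = ln[(k_2/k_d)(1 − D₀(k_2−k_d)/(k_d L₀))] / (k_2−k_d).
Here k_2−k_d = 1.742 d⁻¹ and 1 − D₀(k_2−k_d)/(k_d L₀) = 1 − 0.921×1.742/(0.168×31.9) = 0.7006, so
t_c = ln(11.37 × 0.7006) / 1.742 = 2.075 / 1.742 = 1.191 d.
L(t_c) = L₀ e^(−k_d t_c) = 31.9 × 0.8186 = 26.11 mg/L, and at the critical point k_2 D_c = k_d L, so D_c = (0.168/1.91) × 26.11 = 2.297 mg/L.
x_c = v t_c = 0.304 m/s × 1.191 d × 86400 s/d = 31290 m ≈ 31.3 km.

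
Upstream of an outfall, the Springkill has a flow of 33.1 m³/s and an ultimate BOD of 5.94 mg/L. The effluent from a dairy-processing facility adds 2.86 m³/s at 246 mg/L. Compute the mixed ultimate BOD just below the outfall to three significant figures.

25.0 mg/L

Flow-weighted mixing: C = (Q_r C_r + Q_w C_w)/(Q_r + Q_w)
= (33.1×5.94 + 2.86×246)/(33.1 + 2.86) = 900.2/35.96 = 25.03 mg/L.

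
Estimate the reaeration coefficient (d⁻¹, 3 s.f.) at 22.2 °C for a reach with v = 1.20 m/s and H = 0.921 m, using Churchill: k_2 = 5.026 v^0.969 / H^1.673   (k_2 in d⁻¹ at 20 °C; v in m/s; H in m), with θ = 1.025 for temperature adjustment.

k_2(20) = 5.026 × 1.20^0.969 / 0.921^1.673 = 5.026 × 1.193 / 0.8714 = 6.882 d⁻¹.
k_2(22.2) = 6.882 × 1.025^(22.2−20) = 6.882 × 1.056 = 7.267 d⁻¹.

k_2 ≈ 7.27 d⁻¹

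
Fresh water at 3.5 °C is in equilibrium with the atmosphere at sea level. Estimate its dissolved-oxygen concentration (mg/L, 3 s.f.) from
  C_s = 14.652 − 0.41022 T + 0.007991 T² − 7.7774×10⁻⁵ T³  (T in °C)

C_s = 14.652 − 0.41022×3.5 + 0.007991×3.5² − 7.7774×10⁻⁵×3.5³ = 13.31 mg/L.

C_s ≈ 13.3 mg/L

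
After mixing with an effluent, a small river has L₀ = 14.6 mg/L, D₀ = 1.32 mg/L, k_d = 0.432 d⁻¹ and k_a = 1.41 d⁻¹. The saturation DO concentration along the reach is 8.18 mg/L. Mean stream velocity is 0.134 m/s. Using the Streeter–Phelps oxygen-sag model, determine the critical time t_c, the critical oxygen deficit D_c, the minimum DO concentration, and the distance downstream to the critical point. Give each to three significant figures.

t_c ≈ 0.975 d; D_c ≈ 2.94 mg/L; min DO ≈ 5.24 mg/L; x_c ≈ 11.3 km

With k_a/k_d = 3.264 and 1 − D₀(k_a−k_d)/(k_d L₀) = 0.7953,
t_c = ln(3.264 × 0.7953) / (1.41 − 0.432) = ln(2.596) / 0.9780 = 0.9539/0.9780 = 0.9754 d.
L(t_c) = L₀ e^(−k_d t_c) = 14.6 × 0.6562 = 9.580 mg/L, and at the critical point k_a D_c = k_d L, so D_c = (0.432/1.41) × 9.580 = 2.935 mg/L.
Minimum DO = C_s − D_c = 8.18 − 2.935 = 5.245 mg/L.
x_c = v t_c = 0.134 m/s × 0.9754 d × 86400 s/d = 11290 m ≈ 11.3 km.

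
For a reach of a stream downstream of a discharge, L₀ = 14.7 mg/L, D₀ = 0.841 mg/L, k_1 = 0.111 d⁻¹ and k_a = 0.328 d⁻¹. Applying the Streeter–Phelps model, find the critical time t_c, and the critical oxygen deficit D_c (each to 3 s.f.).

t_c ≈ 4.45 d; D_c ≈ 3.04 mg/L

At the critical point dD/dt = 0, so k_1 L₀ e^(−k_1 t) = k_a D. Substituting D(t) from the Streeter–Phelps equation and solving for t gives
t_c = ln[(k_a/k_1)(1 − D₀(k_a−k_1)/(k_1 L₀))] / (k_a−k_1).
Here k_a−k_1 = 0.2170 d⁻¹ and 1 − D₀(k_a−k_1)/(k_1 L₀) = 1 − 0.841×0.2170/(0.111×14.7) = 0.8882, so
t_c = ln(2.955 × 0.8882) / 0.2170 = 0.9649 / 0.2170 = 4.446 d.
L(t_c) = L₀ e^(−k_1 t_c) = 14.7 × 0.6105 = 8.974 mg/L, and at the critical point k_a D_c = k_1 L, so D_c = (0.111/0.328) × 8.974 = 3.037 mg/L.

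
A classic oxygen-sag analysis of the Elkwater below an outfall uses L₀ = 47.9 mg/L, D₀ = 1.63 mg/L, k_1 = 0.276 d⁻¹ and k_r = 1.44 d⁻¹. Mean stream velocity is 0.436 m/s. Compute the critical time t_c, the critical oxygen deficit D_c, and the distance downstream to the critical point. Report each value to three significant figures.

t_c ≈ 1.29 d; D_c ≈ 6.44 mg/L; x_c ≈ 48.4 km

t_c = [1/(k_r−k_1)] ln[(k_r/k_1)(1 − D₀(k_r−k_1)/(k_1 L₀))]
= [1/(1.44−0.276)] ln[(1.44/0.276)(1 − 1.63×1.164/(0.276×47.9))]
= (1/1.164) ln[5.217 × 0.8565] = 0.8591 × ln(4.469) = 0.8591 × 1.497 = 1.286 d.
L(t_c) = L₀ e^(−k_1 t_c) = 47.9 × 0.7012 = 33.59 mg/L, and at the critical point k_r D_c = k_1 L, so D_c = (0.276/1.44) × 33.59 = 6.438 mg/L.
x_c = v t_c = 0.436 m/s × 1.286 d × 86400 s/d = 48450 m ≈ 48.4 km.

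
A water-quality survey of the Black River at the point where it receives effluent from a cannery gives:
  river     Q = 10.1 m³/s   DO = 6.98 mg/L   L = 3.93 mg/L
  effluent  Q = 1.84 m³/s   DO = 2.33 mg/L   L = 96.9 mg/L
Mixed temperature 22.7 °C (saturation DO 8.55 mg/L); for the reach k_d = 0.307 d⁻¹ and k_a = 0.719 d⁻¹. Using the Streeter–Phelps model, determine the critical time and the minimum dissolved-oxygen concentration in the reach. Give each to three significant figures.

t_c ≈ 1.62 d; minimum DO ≈ 3.81 mg/L

Mixed DO = (10.1×6.98 + 1.84×2.33)/(10.1+1.84) = 74.79/11.94 = 6.263 mg/L.
Mixed L₀ = (10.1×3.93 + 1.84×96.9)/(11.94) = 218.0/11.94 = 18.26 mg/L.
Initial deficit D₀ = C_s − DO₀ = 8.55 − 6.263 = 2.287 mg/L.
t_c = (1/0.4120) ln[(0.719/0.307)(1 − 2.287×0.4120/(0.307×18.26))] = 2.427 × ln(1.948) = 1.619 d.
D_c = (0.307/0.719) × 18.26 × e^(−0.307×1.619) = 0.4270 × 18.26 × 0.6083 = 4.742 mg/L.
Minimum DO = 8.55 − 4.742 = 3.808 mg/L.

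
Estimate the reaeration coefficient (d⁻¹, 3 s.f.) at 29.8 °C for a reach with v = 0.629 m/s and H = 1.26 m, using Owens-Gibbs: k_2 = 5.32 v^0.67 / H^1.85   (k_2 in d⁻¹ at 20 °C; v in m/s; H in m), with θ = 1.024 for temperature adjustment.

k_2 ≈ 3.21 d⁻¹

k_2(20) = 5.32 × 0.629^0.67 / 1.26^1.85 = 5.32 × 0.7330 / 1.534 = 2.543 d⁻¹.
k_2(29.8) = 2.543 × 1.024^(29.8−20) = 2.543 × 1.262 = 3.208 d⁻¹.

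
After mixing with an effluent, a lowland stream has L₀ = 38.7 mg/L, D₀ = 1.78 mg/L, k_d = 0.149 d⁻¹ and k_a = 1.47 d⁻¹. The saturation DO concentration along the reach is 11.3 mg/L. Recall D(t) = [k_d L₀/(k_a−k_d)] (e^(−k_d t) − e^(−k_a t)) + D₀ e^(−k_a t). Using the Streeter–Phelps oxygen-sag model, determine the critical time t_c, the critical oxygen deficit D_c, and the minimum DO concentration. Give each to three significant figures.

With k_a/k_d = 9.866 and 1 − D₀(k_a−k_d)/(k_d L₀) = 0.5922,
t_c = ln(9.866 × 0.5922) / (1.47 − 0.149) = ln(5.843) / 1.321 = 1.765/1.321 = 1.336 d.
D_c = (k_d/k_a) L₀ e^(−k_d t_c) = (0.149/1.47) × 38.7 × e^(−0.149×1.336) = 0.1014 × 38.7 × 0.8195 = 3.214 mg/L.
Minimum DO = C_s − D_c = 11.3 − 3.214 = 8.086 mg/L.

t_c ≈ 1.34 d; D_c ≈ 3.21 mg/L; min DO ≈ 8.09 mg/L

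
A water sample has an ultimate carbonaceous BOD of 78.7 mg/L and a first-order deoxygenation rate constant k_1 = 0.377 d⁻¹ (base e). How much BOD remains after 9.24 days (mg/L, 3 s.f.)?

L_t = L₀ e^(−k_1 t) = 78.7 × e^(−0.377×9.24) = 78.7 × 0.03070 = 2.416 mg/L.

L ≈ 2.42 mg/L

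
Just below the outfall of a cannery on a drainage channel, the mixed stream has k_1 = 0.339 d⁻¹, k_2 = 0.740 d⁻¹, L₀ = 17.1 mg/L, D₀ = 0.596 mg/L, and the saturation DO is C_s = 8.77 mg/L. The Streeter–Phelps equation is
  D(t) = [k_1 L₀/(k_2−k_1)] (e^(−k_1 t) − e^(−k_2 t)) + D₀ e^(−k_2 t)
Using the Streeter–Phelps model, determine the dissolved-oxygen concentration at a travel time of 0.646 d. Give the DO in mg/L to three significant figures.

DO ≈ 5.75 mg/L

k_1 L₀/(k_2−k_1) = 0.339×17.1/(0.740−0.339) = 5.797/0.4010 = 14.46 mg/L.
e^(−k_1 t) = e^(−0.339×0.6460) = 0.8033; e^(−k_2 t) = e^(−0.740×0.6460) = 0.6200.
D = 14.46 × (0.8033 − 0.6200) + 0.596 × 0.6200 = 2.650 + 0.3695 = 3.020 mg/L.
DO = C_s − D = 8.77 − 3.020 = 5.750 mg/L.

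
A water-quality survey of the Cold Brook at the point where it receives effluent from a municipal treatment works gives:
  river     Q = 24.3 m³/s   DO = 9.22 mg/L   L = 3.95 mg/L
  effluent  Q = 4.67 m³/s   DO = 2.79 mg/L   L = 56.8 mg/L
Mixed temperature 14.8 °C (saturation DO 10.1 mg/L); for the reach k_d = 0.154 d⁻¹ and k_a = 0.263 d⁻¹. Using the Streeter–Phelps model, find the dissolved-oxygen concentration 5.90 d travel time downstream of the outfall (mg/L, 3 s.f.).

DO ≈ 6.33 mg/L

Mixed DO = (24.3×9.22 + 4.67×2.79)/(24.3+4.67) = 237.1/28.97 = 8.183 mg/L.
Mixed L₀ = (24.3×3.95 + 4.67×56.8)/(28.97) = 361.2/28.97 = 12.47 mg/L.
Initial deficit D₀ = C_s − DO₀ = 10.1 − 8.183 = 1.917 mg/L.
D(5.90) = [0.154×12.47/(0.263−0.154)](e^(−0.154×5.90) − e^(−0.263×5.90)) + 1.917 e^(−0.263×5.90)
= 17.62 × (0.4031 − 0.2119) + 1.917 × 0.2119 = 3.775 mg/L.
DO = 10.1 − 3.775 = 6.325 mg/L.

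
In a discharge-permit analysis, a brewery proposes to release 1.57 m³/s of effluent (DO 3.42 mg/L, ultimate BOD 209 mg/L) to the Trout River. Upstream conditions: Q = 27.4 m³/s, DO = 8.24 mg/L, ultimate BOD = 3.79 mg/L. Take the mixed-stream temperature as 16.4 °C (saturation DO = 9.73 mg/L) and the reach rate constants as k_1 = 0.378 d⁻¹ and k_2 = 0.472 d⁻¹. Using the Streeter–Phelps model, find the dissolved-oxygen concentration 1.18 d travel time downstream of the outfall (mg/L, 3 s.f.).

Mixed DO = (27.4×8.24 + 1.57×3.42)/(27.4+1.57) = 231.1/28.97 = 7.979 mg/L.
Mixed L₀ = (27.4×3.79 + 1.57×209)/(28.97) = 432.0/28.97 = 14.91 mg/L.
Initial deficit D₀ = C_s − DO₀ = 9.73 − 7.979 = 1.751 mg/L.
D(1.18) = [0.378×14.91/(0.472−0.378)](e^(−0.378×1.18) − e^(−0.472×1.18)) + 1.751 e^(−0.472×1.18)
= 59.96 × (0.6402 − 0.5729) + 1.751 × 0.5729 = 5.033 mg/L.
DO = 9.73 − 5.033 = 4.697 mg/L.

DO ≈ 4.70 mg/L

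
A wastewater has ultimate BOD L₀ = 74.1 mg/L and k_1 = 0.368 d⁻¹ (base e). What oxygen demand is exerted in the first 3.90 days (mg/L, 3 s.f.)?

y_t = L₀(1 − e^(−k_1 t)) = 74.1 × (1 − e^(−0.368×3.90))
= 74.1 × (1 − 0.2381) = 74.1 × 0.7619 = 56.46 mg/L.

y ≈ 56.5 mg/L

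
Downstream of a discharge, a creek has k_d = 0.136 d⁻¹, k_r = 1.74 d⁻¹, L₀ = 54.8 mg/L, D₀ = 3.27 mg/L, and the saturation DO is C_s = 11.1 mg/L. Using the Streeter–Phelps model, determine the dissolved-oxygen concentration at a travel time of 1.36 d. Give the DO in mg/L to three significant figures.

k_d L₀/(k_r−k_d) = 0.136×54.8/(1.74−0.136) = 7.453/1.604 = 4.646 mg/L.
e^(−k_d t) = e^(−0.136×1.360) = 0.8311; e^(−k_r t) = e^(−1.74×1.360) = 0.09382.
D = 4.646 × (0.8311 − 0.09382) + 3.27 × 0.09382 = 3.426 + 0.3068 = 3.733 mg/L.
DO = C_s − D = 11.1 − 3.733 = 7.367 mg/L.

DO ≈ 7.37 mg/L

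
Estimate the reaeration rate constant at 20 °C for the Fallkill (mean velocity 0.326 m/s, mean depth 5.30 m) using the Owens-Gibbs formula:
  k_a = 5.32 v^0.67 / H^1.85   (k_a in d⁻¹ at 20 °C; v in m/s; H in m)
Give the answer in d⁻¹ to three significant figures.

k_a ≈ 0.115 d⁻¹

k_a = 5.32 × 0.326^0.67 / 5.30^1.85 = 5.32 × 0.4719 / 21.87 = 0.1148 d⁻¹.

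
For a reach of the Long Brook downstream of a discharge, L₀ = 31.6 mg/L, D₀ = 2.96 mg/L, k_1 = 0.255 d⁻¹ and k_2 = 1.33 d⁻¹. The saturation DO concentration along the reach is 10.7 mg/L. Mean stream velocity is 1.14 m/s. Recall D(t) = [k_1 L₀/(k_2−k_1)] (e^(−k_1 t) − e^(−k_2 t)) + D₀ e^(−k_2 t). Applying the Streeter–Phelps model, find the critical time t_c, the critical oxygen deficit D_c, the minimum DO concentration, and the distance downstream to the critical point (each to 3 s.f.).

t_c ≈ 1.07 d; D_c ≈ 4.61 mg/L; min DO ≈ 6.09 mg/L; x_c ≈ 105 km

t_c = [1/(k_2−k_1)] ln[(k_2/k_1)(1 − D₀(k_2−k_1)/(k_1 L₀))]
= [1/(1.33−0.255)] ln[(1.33/0.255)(1 − 2.96×1.075/(0.255×31.6))]
= (1/1.075) ln[5.216 × 0.6051] = 0.9302 × ln(3.156) = 0.9302 × 1.149 = 1.069 d.
D_c = (k_1/k_2) L₀ e^(−k_1 t_c) = (0.255/1.33) × 31.6 × e^(−0.255×1.069) = 0.1917 × 31.6 × 0.7614 = 4.613 mg/L.
Minimum DO = C_s − D_c = 10.7 − 4.613 = 6.087 mg/L.
x_c = v t_c = 1.14 m/s × 1.069 d × 86400 s/d = 105300 m ≈ 105 km.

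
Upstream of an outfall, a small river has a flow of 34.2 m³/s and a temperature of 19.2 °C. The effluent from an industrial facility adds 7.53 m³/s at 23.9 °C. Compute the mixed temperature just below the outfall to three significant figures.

20.0 °C

Flow-weighted mixing: C = (Q_r C_r + Q_w C_w)/(Q_r + Q_w)
= (34.2×19.2 + 7.53×23.9)/(34.2 + 7.53) = 836.6/41.73 = 20.05 °C.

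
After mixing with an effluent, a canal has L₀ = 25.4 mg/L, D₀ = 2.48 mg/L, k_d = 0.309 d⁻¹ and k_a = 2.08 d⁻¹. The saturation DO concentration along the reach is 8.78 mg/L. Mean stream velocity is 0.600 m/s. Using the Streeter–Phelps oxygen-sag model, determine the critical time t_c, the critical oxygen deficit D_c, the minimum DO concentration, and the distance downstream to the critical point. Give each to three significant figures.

t_c ≈ 0.614 d; D_c ≈ 3.12 mg/L; min DO ≈ 5.66 mg/L; x_c ≈ 31.8 km

With k_a/k_d = 6.731 and 1 − D₀(k_a−k_d)/(k_d L₀) = 0.4404,
t_c = ln(6.731 × 0.4404) / (2.08 − 0.309) = ln(2.965) / 1.771 = 1.087/1.771 = 0.6136 d.
L(t_c) = L₀ e^(−k_d t_c) = 25.4 × 0.8273 = 21.01 mg/L, and at the critical point k_a D_c = k_d L, so D_c = (0.309/2.08) × 21.01 = 3.122 mg/L.
Minimum DO = C_s − D_c = 8.78 − 3.122 = 5.658 mg/L.
x_c = v t_c = 0.600 m/s × 0.6136 d × 86400 s/d = 31810 m ≈ 31.8 km.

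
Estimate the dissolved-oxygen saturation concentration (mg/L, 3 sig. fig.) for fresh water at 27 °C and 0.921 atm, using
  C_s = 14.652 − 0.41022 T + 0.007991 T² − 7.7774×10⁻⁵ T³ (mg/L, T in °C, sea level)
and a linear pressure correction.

C_s ≈ 7.25 mg/L

At sea level: C_s = 14.652 − 0.41022×27 + 0.007991×27² − 7.7774×10⁻⁵×27³ = 7.871 mg/L.
Pressure correction: C_s' = 7.871 × 0.921 = 7.249 mg/L.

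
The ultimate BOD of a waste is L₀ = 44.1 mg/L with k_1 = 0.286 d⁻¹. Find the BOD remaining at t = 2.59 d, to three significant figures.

L_t = L₀ e^(−k_1 t) = 44.1 × e^(−0.286×2.59) = 44.1 × 0.4768 = 21.03 mg/L.

L ≈ 21.0 mg/L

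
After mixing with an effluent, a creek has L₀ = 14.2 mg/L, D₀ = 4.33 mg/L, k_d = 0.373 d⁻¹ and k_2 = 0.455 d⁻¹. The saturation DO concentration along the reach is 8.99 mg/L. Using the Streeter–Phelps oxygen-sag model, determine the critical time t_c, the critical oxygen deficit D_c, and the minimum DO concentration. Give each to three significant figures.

t_c ≈ 1.58 d; D_c ≈ 6.46 mg/L; min DO ≈ 2.53 mg/L

t_c = [1/(k_2−k_d)] ln[(k_2/k_d)(1 − D₀(k_2−k_d)/(k_d L₀))]
= [1/(0.455−0.373)] ln[(0.455/0.373)(1 − 4.33×0.08200/(0.373×14.2))]
= (1/0.08200) ln[1.220 × 0.9330] = 12.20 × ln(1.138) = 12.20 × 0.1293 = 1.577 d.
L(t_c) = L₀ e^(−k_d t_c) = 14.2 × 0.5553 = 7.885 mg/L, and at the critical point k_2 D_c = k_d L, so D_c = (0.373/0.455) × 7.885 = 6.464 mg/L.
Minimum DO = C_s − D_c = 8.99 − 6.464 = 2.526 mg/L.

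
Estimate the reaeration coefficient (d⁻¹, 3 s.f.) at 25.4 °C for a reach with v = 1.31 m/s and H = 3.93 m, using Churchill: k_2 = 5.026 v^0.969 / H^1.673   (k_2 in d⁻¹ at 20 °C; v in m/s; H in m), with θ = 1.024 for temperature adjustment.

k_2(20) = 5.026 × 1.31^0.969 / 3.93^1.673 = 5.026 × 1.299 / 9.872 = 0.6614 d⁻¹.
k_2(25.4) = 0.6614 × 1.024^(25.4−20) = 0.6614 × 1.137 = 0.7517 d⁻¹.

k_2 ≈ 0.752 d⁻¹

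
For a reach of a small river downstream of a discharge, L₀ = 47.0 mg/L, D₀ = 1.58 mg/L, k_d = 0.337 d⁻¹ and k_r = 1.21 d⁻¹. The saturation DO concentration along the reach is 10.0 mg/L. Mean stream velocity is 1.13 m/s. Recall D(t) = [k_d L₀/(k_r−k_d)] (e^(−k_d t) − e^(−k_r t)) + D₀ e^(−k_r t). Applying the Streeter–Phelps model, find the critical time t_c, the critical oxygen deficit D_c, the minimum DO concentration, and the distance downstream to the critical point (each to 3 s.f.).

t_c = [1/(k_r−k_d)] ln[(k_r/k_d)(1 − D₀(k_r−k_d)/(k_d L₀))]
= [1/(1.21−0.337)] ln[(1.21/0.337)(1 − 1.58×0.8730/(0.337×47.0))]
= (1/0.8730) ln[3.591 × 0.9129] = 1.145 × ln(3.278) = 1.145 × 1.187 = 1.360 d.
D_c = (k_d/k_r) L₀ e^(−k_d t_c) = (0.337/1.21) × 47.0 × e^(−0.337×1.360) = 0.2785 × 47.0 × 0.6324 = 8.278 mg/L.
Minimum DO = C_s − D_c = 10.0 − 8.278 = 1.722 mg/L.
x_c = v t_c = 1.13 m/s × 1.360 d × 86400 s/d = 132800 m ≈ 133 km.

t_c ≈ 1.36 d; D_c ≈ 8.28 mg/L; min DO ≈ 1.72 mg/L; x_c ≈ 133 km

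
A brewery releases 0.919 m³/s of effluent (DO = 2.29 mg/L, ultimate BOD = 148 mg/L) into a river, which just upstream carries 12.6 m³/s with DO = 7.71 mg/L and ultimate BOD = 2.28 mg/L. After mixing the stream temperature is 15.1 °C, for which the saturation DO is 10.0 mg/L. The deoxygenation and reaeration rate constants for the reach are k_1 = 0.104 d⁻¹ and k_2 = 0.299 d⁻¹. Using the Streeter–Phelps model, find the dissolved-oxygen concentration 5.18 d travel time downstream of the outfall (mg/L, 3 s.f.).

DO ≈ 7.02 mg/L

Mixed DO = (12.6×7.71 + 0.919×2.29)/(12.6+0.919) = 99.25/13.52 = 7.342 mg/L.
Mixed L₀ = (12.6×2.28 + 0.919×148)/(13.52) = 164.7/13.52 = 12.19 mg/L.
Initial deficit D₀ = C_s − DO₀ = 10.0 − 7.342 = 2.658 mg/L.
D(5.18) = [0.104×12.19/(0.299−0.104)](e^(−0.104×5.18) − e^(−0.299×5.18)) + 2.658 e^(−0.299×5.18)
= 6.499 × (0.5835 − 0.2125) + 2.658 × 0.2125 = 2.976 mg/L.
DO = 10.0 − 2.976 = 7.024 mg/L.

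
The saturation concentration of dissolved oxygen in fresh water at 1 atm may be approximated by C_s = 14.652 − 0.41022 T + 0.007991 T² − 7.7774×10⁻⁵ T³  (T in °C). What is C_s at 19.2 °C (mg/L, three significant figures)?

C_s ≈ 9.17 mg/L

C_s = 14.652 − 0.41022×19.2 + 0.007991×19.2² − 7.7774×10⁻⁵×19.2³ = 9.171 mg/L.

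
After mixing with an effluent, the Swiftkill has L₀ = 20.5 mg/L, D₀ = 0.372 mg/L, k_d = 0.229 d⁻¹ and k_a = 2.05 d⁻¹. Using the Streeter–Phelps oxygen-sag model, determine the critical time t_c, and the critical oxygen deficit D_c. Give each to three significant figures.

t_c ≈ 1.12 d; D_c ≈ 1.77 mg/L

With k_a/k_d = 8.952 and 1 − D₀(k_a−k_d)/(k_d L₀) = 0.8557,
t_c = ln(8.952 × 0.8557) / (2.05 − 0.229) = ln(7.660) / 1.821 = 2.036/1.821 = 1.118 d.
L(t_c) = L₀ e^(−k_d t_c) = 20.5 × 0.7741 = 15.87 mg/L, and at the critical point k_a D_c = k_d L, so D_c = (0.229/2.05) × 15.87 = 1.773 mg/L.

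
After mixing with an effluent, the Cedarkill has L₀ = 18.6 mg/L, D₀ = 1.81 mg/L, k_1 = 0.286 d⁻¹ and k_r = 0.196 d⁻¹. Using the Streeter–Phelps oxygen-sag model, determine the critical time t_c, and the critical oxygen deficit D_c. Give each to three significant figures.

t_c ≈ 3.86 d; D_c ≈ 8.99 mg/L

At the critical point dD/dt = 0, so k_1 L₀ e^(−k_1 t) = k_r D. Substituting D(t) from the Streeter–Phelps equation and solving for t gives
t_c = ln[(k_r/k_1)(1 − D₀(k_r−k_1)/(k_1 L₀))] / (k_r−k_1).
Here k_r−k_1 = -0.09000 d⁻¹ and 1 − D₀(k_r−k_1)/(k_1 L₀) = 1 − 1.81×-0.09000/(0.286×18.6) = 1.031, so
t_c = ln(0.6853 × 1.031) / -0.09000 = -0.3477 / -0.09000 = 3.863 d.
L(t_c) = L₀ e^(−k_1 t_c) = 18.6 × 0.3312 = 6.161 mg/L, and at the critical point k_r D_c = k_1 L, so D_c = (0.286/0.196) × 6.161 = 8.990 mg/L.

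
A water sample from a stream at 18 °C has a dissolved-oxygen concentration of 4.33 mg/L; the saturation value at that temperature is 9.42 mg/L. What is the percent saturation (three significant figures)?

46.0 % saturation

% saturation = C/C_s × 100 = 4.33/9.42 × 100 = 46.0 %.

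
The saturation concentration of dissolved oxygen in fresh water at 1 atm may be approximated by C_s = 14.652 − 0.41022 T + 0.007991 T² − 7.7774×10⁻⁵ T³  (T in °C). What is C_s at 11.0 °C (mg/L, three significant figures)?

C_s = 14.652 − 0.41022×11.0 + 0.007991×11.0² − 7.7774×10⁻⁵×11.0³ = 11.00 mg/L.

C_s ≈ 11.0 mg/L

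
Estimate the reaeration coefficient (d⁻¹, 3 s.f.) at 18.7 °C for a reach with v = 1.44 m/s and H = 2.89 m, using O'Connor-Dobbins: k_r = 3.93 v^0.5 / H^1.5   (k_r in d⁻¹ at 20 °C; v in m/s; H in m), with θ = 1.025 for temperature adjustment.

k_r(20) = 3.93 × 1.44^0.5 / 2.89^1.5 = 3.93 × 1.200 / 4.913 = 0.9599 d⁻¹.
k_r(18.7) = 0.9599 × 1.025^(18.7−20) = 0.9599 × 0.9684 = 0.9296 d⁻¹.

k_r ≈ 0.930 d⁻¹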